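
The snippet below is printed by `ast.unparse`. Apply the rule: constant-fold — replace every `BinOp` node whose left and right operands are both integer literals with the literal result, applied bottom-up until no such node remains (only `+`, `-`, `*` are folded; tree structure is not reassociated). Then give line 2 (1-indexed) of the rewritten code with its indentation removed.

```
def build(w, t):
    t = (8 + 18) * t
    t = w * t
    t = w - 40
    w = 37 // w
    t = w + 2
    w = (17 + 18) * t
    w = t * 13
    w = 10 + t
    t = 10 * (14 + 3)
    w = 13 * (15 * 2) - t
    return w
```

t = 26 * t

Transformed code:
def build(w, t):
    t = 26 * t
    t = w * t
    t = w - 40
    w = 37 // w
    t = w + 2
    w = 35 * t
    w = t * 13
    w = 10 + t
    t = 170
    w = 390 - t
    return w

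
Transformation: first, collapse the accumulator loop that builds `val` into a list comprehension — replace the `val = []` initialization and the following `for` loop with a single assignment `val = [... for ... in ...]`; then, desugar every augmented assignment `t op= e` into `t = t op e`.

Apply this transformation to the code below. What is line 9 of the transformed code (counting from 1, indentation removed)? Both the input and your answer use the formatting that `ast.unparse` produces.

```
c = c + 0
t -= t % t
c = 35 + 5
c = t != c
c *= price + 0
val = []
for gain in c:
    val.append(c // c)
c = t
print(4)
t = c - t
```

Transformed code:
c = c + 0
t = t - t % t
c = 35 + 5
c = t != c
c = c * (price + 0)
val = [c // c for gain in c]
c = t
print(4)
t = c - t

t = c - t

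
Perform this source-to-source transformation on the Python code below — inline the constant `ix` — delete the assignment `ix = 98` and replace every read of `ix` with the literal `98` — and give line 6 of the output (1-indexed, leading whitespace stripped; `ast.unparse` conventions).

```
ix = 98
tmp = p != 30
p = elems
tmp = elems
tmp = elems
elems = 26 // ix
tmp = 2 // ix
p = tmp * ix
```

Transformed code:
tmp = p != 30
p = elems
tmp = elems
tmp = elems
elems = 26 // 98
tmp = 2 // 98
p = tmp * 98

tmp = 2 // 98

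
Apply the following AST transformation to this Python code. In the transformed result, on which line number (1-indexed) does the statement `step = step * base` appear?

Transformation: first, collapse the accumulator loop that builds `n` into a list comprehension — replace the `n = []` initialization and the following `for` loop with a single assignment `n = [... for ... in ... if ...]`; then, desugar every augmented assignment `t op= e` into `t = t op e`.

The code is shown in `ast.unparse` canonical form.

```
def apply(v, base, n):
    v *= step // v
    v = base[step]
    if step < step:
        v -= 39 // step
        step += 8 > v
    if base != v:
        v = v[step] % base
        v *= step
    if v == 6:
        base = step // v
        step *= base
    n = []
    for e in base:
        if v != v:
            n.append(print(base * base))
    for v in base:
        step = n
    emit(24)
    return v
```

Transformed code:
def apply(v, base, n):
    v = v * (step // v)
    v = base[step]
    if step < step:
        v = v - 39 // step
        step = step + (8 > v)
    if base != v:
        v = v[step] % base
        v = v * step
    if v == 6:
        base = step // v
        step = step * base
    n = [print(base * base) for e in base if v != v]
    for v in base:
        step = n
    emit(24)
    return v

12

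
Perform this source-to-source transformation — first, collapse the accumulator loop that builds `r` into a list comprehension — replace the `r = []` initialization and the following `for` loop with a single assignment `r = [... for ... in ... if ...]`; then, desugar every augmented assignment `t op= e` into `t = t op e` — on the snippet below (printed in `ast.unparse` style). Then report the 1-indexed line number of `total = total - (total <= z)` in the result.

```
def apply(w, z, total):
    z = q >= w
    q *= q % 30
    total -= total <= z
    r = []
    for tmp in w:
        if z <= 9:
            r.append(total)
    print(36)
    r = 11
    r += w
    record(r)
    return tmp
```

Transformed code:
def apply(w, z, total):
    z = q >= w
    q = q * (q % 30)
    total = total - (total <= z)
    r = [total for tmp in w if z <= 9]
    print(36)
    r = 11
    r = r + w
    record(r)
    return tmp

4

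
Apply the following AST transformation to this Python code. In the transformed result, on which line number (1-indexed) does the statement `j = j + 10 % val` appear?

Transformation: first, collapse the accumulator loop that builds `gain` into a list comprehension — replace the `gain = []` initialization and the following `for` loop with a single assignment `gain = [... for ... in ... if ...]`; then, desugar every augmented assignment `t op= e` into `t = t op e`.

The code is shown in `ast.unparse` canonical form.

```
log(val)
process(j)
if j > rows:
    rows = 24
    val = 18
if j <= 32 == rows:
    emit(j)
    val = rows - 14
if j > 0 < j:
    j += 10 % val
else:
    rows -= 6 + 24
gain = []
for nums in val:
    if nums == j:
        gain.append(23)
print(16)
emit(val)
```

10

Transformed code:
log(val)
process(j)
if j > rows:
    rows = 24
    val = 18
if j <= 32 == rows:
    emit(j)
    val = rows - 14
if j > 0 < j:
    j = j + 10 % val
else:
    rows = rows - (6 + 24)
gain = [23 for nums in val if nums == j]
print(16)
emit(val)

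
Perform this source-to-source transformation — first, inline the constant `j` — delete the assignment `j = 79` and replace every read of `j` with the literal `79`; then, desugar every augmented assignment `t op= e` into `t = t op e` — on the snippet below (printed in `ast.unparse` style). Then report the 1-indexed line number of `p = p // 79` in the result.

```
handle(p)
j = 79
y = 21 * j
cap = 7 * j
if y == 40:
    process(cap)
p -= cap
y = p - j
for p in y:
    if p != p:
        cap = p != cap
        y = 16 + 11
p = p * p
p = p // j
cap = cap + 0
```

Transformed code:
handle(p)
y = 21 * 79
cap = 7 * 79
if y == 40:
    process(cap)
p = p - cap
y = p - 79
for p in y:
    if p != p:
        cap = p != cap
        y = 16 + 11
p = p * p
p = p // 79
cap = cap + 0

13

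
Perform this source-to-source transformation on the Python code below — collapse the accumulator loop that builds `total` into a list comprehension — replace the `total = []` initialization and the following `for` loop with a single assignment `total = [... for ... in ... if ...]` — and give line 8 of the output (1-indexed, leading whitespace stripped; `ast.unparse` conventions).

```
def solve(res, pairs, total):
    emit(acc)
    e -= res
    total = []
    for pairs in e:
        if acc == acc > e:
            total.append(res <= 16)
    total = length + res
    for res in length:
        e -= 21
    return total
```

Transformed code:
def solve(res, pairs, total):
    emit(acc)
    e -= res
    total = [res <= 16 for pairs in e if acc == acc > e]
    total = length + res
    for res in length:
        e -= 21
    return total

return total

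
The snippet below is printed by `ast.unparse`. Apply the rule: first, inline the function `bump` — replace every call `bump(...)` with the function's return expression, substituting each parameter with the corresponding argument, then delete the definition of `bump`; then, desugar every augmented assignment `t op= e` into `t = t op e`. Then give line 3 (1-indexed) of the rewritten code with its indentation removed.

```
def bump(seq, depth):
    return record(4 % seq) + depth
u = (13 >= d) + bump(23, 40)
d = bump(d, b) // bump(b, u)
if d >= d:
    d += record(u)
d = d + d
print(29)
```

Transformed code:
u = (13 >= d) + (record(4 % 23) + 40)
d = (record(4 % d) + b) // (record(4 % b) + u)
if d >= d:
    d = d + record(u)
d = d + d
print(29)

if d >= d:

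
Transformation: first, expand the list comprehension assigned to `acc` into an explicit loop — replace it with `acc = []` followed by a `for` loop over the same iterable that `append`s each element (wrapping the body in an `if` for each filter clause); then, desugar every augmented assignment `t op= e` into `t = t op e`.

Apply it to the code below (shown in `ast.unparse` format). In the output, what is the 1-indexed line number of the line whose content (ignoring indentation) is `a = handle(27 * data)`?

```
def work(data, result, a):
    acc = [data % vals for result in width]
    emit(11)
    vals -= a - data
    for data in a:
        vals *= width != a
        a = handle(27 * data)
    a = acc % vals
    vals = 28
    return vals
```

Transformed code:
def work(data, result, a):
    acc = []
    for result in width:
        acc.append(data % vals)
    emit(11)
    vals = vals - (a - data)
    for data in a:
        vals = vals * (width != a)
        a = handle(27 * data)
    a = acc % vals
    vals = 28
    return vals

9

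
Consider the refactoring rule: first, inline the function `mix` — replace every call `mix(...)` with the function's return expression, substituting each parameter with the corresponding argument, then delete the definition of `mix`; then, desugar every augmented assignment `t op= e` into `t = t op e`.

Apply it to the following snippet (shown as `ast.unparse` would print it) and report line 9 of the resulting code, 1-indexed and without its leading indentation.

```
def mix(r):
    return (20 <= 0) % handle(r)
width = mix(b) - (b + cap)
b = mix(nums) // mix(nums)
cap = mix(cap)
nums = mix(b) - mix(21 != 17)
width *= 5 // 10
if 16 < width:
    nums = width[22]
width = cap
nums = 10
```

nums = 10

Transformed code:
width = (20 <= 0) % handle(b) - (b + cap)
b = (20 <= 0) % handle(nums) // ((20 <= 0) % handle(nums))
cap = (20 <= 0) % handle(cap)
nums = (20 <= 0) % handle(b) - (20 <= 0) % handle(21 != 17)
width = width * (5 // 10)
if 16 < width:
    nums = width[22]
width = cap
nums = 10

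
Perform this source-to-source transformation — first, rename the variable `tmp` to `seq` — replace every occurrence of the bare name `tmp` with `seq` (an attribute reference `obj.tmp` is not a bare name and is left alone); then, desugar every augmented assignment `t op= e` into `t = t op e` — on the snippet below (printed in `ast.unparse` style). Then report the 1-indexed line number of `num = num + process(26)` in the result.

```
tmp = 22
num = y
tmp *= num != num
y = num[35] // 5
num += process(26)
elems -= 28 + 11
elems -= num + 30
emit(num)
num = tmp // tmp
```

5

Transformed code:
seq = 22
num = y
seq = seq * (num != num)
y = num[35] // 5
num = num + process(26)
elems = elems - (28 + 11)
elems = elems - (num + 30)
emit(num)
num = seq // seq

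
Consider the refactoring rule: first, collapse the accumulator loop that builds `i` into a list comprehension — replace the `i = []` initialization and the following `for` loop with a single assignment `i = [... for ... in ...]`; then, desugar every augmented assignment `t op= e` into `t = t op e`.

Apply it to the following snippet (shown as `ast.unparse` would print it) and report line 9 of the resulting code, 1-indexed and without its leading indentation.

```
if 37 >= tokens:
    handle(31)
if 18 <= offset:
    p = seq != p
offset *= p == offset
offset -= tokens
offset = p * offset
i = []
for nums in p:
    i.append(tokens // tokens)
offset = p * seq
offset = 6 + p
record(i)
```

offset = p * seq

Transformed code:
if 37 >= tokens:
    handle(31)
if 18 <= offset:
    p = seq != p
offset = offset * (p == offset)
offset = offset - tokens
offset = p * offset
i = [tokens // tokens for nums in p]
offset = p * seq
offset = 6 + p
record(i)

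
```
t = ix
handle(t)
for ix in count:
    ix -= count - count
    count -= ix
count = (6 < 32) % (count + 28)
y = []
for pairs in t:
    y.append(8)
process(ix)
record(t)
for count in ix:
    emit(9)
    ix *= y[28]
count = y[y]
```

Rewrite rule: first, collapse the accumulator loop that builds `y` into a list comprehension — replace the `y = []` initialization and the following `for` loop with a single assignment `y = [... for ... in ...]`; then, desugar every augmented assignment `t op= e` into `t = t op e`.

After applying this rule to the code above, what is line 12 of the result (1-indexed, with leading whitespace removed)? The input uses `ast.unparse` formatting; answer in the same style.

Transformed code:
t = ix
handle(t)
for ix in count:
    ix = ix - (count - count)
    count = count - ix
count = (6 < 32) % (count + 28)
y = [8 for pairs in t]
process(ix)
record(t)
for count in ix:
    emit(9)
    ix = ix * y[28]
count = y[y]

ix = ix * y[28]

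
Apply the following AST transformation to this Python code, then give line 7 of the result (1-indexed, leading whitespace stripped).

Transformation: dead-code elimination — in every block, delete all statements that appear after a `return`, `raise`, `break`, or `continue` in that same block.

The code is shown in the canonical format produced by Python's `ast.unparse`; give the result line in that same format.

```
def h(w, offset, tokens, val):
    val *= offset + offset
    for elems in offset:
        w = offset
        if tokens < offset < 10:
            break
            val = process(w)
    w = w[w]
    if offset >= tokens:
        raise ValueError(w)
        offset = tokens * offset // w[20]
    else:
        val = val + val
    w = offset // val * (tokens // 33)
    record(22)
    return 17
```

w = w[w]

Transformed code:
def h(w, offset, tokens, val):
    val *= offset + offset
    for elems in offset:
        w = offset
        if tokens < offset < 10:
            break
    w = w[w]
    if offset >= tokens:
        raise ValueError(w)
    else:
        val = val + val
    w = offset // val * (tokens // 33)
    record(22)
    return 17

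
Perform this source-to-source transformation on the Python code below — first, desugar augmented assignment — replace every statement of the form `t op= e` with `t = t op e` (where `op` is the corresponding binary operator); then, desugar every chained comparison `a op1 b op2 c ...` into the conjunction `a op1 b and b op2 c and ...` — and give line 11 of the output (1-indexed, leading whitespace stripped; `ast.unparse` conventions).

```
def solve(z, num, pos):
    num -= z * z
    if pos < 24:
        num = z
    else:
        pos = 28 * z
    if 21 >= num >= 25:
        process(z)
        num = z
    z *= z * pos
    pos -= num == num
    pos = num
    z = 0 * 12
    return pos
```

pos = pos - (num == num)

Transformed code:
def solve(z, num, pos):
    num = num - z * z
    if pos < 24:
        num = z
    else:
        pos = 28 * z
    if 21 >= num and num >= 25:
        process(z)
        num = z
    z = z * (z * pos)
    pos = pos - (num == num)
    pos = num
    z = 0 * 12
    return pos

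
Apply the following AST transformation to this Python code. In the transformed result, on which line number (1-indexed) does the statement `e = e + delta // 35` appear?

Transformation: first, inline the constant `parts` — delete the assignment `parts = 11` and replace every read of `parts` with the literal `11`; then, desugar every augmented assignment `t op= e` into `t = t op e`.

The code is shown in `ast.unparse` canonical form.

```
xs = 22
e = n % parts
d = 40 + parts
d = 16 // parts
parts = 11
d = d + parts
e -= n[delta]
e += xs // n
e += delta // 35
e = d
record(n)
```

8

Transformed code:
xs = 22
e = n % 11
d = 40 + 11
d = 16 // 11
d = d + 11
e = e - n[delta]
e = e + xs // n
e = e + delta // 35
e = d
record(n)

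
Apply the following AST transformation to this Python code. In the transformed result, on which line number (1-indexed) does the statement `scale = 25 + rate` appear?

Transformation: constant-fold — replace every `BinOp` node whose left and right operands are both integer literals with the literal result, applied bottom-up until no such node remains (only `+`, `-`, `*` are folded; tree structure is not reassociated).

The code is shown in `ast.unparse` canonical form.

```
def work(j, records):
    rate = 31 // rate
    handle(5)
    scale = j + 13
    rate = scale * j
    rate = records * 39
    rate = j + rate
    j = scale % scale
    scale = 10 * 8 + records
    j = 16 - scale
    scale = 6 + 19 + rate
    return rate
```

Transformed code:
def work(j, records):
    rate = 31 // rate
    handle(5)
    scale = j + 13
    rate = scale * j
    rate = records * 39
    rate = j + rate
    j = scale % scale
    scale = 80 + records
    j = 16 - scale
    scale = 25 + rate
    return rate

11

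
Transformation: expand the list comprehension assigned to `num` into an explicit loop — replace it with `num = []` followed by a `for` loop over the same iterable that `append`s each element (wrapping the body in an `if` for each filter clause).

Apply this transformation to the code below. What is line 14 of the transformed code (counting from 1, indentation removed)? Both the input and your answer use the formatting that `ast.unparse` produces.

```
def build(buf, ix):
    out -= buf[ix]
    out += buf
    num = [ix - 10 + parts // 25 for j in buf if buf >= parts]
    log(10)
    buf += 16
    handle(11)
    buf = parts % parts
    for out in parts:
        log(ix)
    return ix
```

return ix

Transformed code:
def build(buf, ix):
    out -= buf[ix]
    out += buf
    num = []
    for j in buf:
        if buf >= parts:
            num.append(ix - 10 + parts // 25)
    log(10)
    buf += 16
    handle(11)
    buf = parts % parts
    for out in parts:
        log(ix)
    return ix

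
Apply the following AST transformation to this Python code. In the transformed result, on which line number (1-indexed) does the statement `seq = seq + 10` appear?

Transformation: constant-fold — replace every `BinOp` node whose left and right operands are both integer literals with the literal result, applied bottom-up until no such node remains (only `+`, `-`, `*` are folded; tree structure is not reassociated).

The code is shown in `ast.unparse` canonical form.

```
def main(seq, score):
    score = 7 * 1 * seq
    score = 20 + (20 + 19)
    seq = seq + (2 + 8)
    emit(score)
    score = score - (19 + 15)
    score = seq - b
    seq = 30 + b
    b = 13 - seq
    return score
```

Transformed code:
def main(seq, score):
    score = 7 * seq
    score = 59
    seq = seq + 10
    emit(score)
    score = score - 34
    score = seq - b
    seq = 30 + b
    b = 13 - seq
    return score

4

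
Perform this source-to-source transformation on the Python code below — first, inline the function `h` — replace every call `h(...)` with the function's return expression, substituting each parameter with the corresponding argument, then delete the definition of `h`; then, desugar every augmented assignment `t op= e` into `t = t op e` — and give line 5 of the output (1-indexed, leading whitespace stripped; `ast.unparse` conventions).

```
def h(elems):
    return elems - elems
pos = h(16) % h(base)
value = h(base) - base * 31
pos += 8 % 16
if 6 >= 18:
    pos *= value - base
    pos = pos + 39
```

Transformed code:
pos = (16 - 16) % (base - base)
value = base - base - base * 31
pos = pos + 8 % 16
if 6 >= 18:
    pos = pos * (value - base)
    pos = pos + 39

pos = pos * (value - base)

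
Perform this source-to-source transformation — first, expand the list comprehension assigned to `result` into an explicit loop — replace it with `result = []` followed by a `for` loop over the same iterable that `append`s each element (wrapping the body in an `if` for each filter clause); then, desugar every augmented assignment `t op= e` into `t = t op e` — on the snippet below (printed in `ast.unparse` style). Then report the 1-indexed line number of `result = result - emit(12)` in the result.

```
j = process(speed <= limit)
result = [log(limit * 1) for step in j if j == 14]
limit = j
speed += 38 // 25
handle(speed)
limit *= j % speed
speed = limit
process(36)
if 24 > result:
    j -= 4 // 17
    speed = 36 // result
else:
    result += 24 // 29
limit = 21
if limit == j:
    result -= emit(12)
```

19

Transformed code:
j = process(speed <= limit)
result = []
for step in j:
    if j == 14:
        result.append(log(limit * 1))
limit = j
speed = speed + 38 // 25
handle(speed)
limit = limit * (j % speed)
speed = limit
process(36)
if 24 > result:
    j = j - 4 // 17
    speed = 36 // result
else:
    result = result + 24 // 29
limit = 21
if limit == j:
    result = result - emit(12)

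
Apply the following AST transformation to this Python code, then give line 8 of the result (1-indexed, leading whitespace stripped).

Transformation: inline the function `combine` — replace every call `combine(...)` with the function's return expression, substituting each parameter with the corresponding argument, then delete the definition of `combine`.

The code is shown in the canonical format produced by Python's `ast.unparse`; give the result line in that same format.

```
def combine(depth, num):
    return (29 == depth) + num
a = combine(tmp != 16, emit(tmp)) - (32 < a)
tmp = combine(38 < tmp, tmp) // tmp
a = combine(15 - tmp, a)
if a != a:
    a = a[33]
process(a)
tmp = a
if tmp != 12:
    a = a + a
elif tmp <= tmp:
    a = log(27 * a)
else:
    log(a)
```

Transformed code:
a = (29 == (tmp != 16)) + emit(tmp) - (32 < a)
tmp = ((29 == (38 < tmp)) + tmp) // tmp
a = (29 == 15 - tmp) + a
if a != a:
    a = a[33]
process(a)
tmp = a
if tmp != 12:
    a = a + a
elif tmp <= tmp:
    a = log(27 * a)
else:
    log(a)

if tmp != 12:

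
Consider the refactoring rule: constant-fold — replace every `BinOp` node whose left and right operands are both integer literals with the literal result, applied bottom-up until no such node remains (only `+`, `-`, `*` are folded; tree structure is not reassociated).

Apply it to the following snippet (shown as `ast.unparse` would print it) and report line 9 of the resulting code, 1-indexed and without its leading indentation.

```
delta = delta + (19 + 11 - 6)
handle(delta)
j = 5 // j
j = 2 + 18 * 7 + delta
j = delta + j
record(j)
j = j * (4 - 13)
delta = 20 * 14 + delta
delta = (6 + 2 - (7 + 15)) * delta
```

delta = -14 * delta

Transformed code:
delta = delta + 24
handle(delta)
j = 5 // j
j = 128 + delta
j = delta + j
record(j)
j = j * -9
delta = 280 + delta
delta = -14 * delta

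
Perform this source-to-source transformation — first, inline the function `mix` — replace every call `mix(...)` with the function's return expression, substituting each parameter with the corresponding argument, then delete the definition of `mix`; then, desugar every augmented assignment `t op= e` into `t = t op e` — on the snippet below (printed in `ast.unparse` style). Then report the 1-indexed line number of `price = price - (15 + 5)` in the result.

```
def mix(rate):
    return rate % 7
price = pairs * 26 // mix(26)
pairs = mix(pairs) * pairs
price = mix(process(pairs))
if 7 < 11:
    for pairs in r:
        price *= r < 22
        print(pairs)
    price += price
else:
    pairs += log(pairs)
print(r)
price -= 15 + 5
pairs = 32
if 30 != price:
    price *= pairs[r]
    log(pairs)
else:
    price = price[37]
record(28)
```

12

Transformed code:
price = pairs * 26 // (26 % 7)
pairs = pairs % 7 * pairs
price = process(pairs) % 7
if 7 < 11:
    for pairs in r:
        price = price * (r < 22)
        print(pairs)
    price = price + price
else:
    pairs = pairs + log(pairs)
print(r)
price = price - (15 + 5)
pairs = 32
if 30 != price:
    price = price * pairs[r]
    log(pairs)
else:
    price = price[37]
record(28)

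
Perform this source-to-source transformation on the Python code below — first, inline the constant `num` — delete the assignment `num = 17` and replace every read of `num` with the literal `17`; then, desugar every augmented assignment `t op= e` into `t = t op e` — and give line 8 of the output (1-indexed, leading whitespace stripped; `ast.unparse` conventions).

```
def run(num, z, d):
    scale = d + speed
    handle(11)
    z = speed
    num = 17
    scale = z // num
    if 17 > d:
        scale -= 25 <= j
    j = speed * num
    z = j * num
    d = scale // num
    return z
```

Transformed code:
def run(num, z, d):
    scale = d + speed
    handle(11)
    z = speed
    scale = z // 17
    if 17 > d:
        scale = scale - (25 <= j)
    j = speed * 17
    z = j * 17
    d = scale // 17
    return z

j = speed * 17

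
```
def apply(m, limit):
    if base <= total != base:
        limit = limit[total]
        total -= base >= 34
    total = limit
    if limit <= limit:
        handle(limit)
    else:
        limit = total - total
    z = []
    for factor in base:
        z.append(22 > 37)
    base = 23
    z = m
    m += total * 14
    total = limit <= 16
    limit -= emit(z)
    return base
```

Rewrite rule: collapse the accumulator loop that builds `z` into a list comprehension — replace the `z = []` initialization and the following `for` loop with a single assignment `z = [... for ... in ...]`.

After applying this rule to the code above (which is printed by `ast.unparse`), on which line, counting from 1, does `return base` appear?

Transformed code:
def apply(m, limit):
    if base <= total != base:
        limit = limit[total]
        total -= base >= 34
    total = limit
    if limit <= limit:
        handle(limit)
    else:
        limit = total - total
    z = [22 > 37 for factor in base]
    base = 23
    z = m
    m += total * 14
    total = limit <= 16
    limit -= emit(z)
    return base

16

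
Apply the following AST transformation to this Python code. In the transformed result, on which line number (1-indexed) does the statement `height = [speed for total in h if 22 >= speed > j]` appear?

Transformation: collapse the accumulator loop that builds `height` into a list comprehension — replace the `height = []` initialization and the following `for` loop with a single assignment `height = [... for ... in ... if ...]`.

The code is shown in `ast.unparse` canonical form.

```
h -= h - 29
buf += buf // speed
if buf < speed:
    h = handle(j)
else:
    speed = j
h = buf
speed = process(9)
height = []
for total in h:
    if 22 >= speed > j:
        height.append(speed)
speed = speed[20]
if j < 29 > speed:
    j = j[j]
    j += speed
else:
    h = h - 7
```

Transformed code:
h -= h - 29
buf += buf // speed
if buf < speed:
    h = handle(j)
else:
    speed = j
h = buf
speed = process(9)
height = [speed for total in h if 22 >= speed > j]
speed = speed[20]
if j < 29 > speed:
    j = j[j]
    j += speed
else:
    h = h - 7

9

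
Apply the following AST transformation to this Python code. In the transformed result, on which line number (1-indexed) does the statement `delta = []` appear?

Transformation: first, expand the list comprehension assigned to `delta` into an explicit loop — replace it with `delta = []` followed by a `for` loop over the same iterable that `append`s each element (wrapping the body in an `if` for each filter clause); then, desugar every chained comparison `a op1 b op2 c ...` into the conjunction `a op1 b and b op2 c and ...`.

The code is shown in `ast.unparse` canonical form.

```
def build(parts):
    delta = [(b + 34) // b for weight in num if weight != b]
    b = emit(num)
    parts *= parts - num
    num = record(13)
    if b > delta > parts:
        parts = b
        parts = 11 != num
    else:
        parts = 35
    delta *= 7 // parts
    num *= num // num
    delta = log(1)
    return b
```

Transformed code:
def build(parts):
    delta = []
    for weight in num:
        if weight != b:
            delta.append((b + 34) // b)
    b = emit(num)
    parts *= parts - num
    num = record(13)
    if b > delta and delta > parts:
        parts = b
        parts = 11 != num
    else:
        parts = 35
    delta *= 7 // parts
    num *= num // num
    delta = log(1)
    return b

2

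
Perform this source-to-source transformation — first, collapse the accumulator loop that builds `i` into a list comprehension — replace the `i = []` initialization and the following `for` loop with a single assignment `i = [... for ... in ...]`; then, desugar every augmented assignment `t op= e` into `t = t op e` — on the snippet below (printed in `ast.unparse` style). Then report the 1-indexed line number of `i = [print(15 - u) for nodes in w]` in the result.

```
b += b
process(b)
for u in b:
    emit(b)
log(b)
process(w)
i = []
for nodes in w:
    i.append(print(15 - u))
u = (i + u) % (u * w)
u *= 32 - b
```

Transformed code:
b = b + b
process(b)
for u in b:
    emit(b)
log(b)
process(w)
i = [print(15 - u) for nodes in w]
u = (i + u) % (u * w)
u = u * (32 - b)

7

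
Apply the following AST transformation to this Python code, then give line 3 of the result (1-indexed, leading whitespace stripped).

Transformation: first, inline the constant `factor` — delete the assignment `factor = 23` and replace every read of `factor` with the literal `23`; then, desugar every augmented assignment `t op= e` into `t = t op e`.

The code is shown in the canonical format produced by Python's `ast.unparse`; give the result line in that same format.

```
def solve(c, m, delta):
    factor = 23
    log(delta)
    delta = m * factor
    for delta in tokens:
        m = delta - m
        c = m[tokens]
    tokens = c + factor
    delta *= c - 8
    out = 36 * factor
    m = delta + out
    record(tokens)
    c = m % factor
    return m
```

Transformed code:
def solve(c, m, delta):
    log(delta)
    delta = m * 23
    for delta in tokens:
        m = delta - m
        c = m[tokens]
    tokens = c + 23
    delta = delta * (c - 8)
    out = 36 * 23
    m = delta + out
    record(tokens)
    c = m % 23
    return m

delta = m * 23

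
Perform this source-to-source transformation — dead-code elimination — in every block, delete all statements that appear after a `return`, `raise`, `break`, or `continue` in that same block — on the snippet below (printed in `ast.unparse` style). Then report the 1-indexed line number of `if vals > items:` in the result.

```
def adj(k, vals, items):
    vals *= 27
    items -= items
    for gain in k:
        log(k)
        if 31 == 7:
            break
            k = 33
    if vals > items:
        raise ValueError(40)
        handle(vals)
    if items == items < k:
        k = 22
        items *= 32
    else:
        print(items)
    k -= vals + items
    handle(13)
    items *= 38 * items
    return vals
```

Transformed code:
def adj(k, vals, items):
    vals *= 27
    items -= items
    for gain in k:
        log(k)
        if 31 == 7:
            break
    if vals > items:
        raise ValueError(40)
    if items == items < k:
        k = 22
        items *= 32
    else:
        print(items)
    k -= vals + items
    handle(13)
    items *= 38 * items
    return vals

8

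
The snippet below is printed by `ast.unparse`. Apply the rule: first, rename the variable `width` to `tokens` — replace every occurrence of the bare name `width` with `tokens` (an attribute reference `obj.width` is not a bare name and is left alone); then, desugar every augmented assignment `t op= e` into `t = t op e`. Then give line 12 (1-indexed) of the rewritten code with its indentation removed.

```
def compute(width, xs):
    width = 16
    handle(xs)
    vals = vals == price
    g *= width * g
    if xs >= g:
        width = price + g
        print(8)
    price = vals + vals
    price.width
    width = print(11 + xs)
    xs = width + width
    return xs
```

Transformed code:
def compute(tokens, xs):
    tokens = 16
    handle(xs)
    vals = vals == price
    g = g * (tokens * g)
    if xs >= g:
        tokens = price + g
        print(8)
    price = vals + vals
    price.width
    tokens = print(11 + xs)
    xs = tokens + tokens
    return xs

xs = tokens + tokens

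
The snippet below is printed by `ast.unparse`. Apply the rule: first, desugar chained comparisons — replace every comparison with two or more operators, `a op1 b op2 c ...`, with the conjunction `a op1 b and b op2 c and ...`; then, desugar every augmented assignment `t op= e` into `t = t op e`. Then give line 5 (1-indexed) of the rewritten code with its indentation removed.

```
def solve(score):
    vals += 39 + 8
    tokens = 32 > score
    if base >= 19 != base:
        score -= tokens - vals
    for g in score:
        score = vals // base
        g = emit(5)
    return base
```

Transformed code:
def solve(score):
    vals = vals + (39 + 8)
    tokens = 32 > score
    if base >= 19 and 19 != base:
        score = score - (tokens - vals)
    for g in score:
        score = vals // base
        g = emit(5)
    return base

score = score - (tokens - vals)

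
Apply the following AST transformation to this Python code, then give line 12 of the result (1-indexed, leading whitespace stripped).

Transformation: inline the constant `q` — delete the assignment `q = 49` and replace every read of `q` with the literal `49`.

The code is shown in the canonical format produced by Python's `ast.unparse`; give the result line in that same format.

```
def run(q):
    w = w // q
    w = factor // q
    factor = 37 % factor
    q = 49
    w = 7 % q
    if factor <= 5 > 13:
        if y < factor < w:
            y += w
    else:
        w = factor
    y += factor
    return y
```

return y

Transformed code:
def run(q):
    w = w // 49
    w = factor // 49
    factor = 37 % factor
    w = 7 % 49
    if factor <= 5 > 13:
        if y < factor < w:
            y += w
    else:
        w = factor
    y += factor
    return y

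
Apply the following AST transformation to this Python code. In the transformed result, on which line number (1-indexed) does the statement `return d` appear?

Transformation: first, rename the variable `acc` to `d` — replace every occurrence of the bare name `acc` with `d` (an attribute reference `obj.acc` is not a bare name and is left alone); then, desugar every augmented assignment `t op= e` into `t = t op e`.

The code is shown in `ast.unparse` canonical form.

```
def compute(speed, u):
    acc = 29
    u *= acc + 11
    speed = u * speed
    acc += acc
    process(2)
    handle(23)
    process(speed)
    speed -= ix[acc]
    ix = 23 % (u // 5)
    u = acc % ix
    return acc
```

12

Transformed code:
def compute(speed, u):
    d = 29
    u = u * (d + 11)
    speed = u * speed
    d = d + d
    process(2)
    handle(23)
    process(speed)
    speed = speed - ix[d]
    ix = 23 % (u // 5)
    u = d % ix
    return d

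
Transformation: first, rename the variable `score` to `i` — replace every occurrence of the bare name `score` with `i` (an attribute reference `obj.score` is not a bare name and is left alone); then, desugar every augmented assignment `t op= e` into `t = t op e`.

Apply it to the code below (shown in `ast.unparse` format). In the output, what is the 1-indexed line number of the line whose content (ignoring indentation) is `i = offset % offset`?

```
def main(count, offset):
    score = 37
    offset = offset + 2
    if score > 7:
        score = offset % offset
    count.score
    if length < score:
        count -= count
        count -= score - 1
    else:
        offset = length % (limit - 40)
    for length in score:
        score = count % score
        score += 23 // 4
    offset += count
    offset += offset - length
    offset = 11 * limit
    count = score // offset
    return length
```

5

Transformed code:
def main(count, offset):
    i = 37
    offset = offset + 2
    if i > 7:
        i = offset % offset
    count.score
    if length < i:
        count = count - count
        count = count - (i - 1)
    else:
        offset = length % (limit - 40)
    for length in i:
        i = count % i
        i = i + 23 // 4
    offset = offset + count
    offset = offset + (offset - length)
    offset = 11 * limit
    count = i // offset
    return length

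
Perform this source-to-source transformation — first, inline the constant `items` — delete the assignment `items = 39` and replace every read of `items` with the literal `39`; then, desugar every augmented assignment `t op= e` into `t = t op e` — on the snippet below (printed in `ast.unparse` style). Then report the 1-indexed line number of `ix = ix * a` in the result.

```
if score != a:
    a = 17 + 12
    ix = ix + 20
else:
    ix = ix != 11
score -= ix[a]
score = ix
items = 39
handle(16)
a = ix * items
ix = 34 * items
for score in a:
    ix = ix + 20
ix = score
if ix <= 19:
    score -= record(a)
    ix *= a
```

16

Transformed code:
if score != a:
    a = 17 + 12
    ix = ix + 20
else:
    ix = ix != 11
score = score - ix[a]
score = ix
handle(16)
a = ix * 39
ix = 34 * 39
for score in a:
    ix = ix + 20
ix = score
if ix <= 19:
    score = score - record(a)
    ix = ix * a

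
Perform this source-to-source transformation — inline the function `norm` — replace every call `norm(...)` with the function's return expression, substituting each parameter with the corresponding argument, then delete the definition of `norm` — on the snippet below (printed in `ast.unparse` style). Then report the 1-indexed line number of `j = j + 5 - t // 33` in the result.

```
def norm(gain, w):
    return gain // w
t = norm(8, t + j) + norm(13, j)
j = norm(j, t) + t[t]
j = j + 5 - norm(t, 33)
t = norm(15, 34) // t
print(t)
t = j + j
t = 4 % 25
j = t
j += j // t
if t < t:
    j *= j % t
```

Transformed code:
t = 8 // (t + j) + 13 // j
j = j // t + t[t]
j = j + 5 - t // 33
t = 15 // 34 // t
print(t)
t = j + j
t = 4 % 25
j = t
j += j // t
if t < t:
    j *= j % t

3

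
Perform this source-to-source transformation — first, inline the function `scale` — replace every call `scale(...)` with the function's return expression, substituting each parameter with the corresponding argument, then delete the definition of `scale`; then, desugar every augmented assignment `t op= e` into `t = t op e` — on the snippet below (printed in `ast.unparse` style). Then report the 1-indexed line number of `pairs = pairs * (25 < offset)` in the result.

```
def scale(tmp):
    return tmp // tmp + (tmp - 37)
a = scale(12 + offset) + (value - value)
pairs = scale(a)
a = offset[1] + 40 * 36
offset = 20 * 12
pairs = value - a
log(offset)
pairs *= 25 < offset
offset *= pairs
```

7

Transformed code:
a = (12 + offset) // (12 + offset) + (12 + offset - 37) + (value - value)
pairs = a // a + (a - 37)
a = offset[1] + 40 * 36
offset = 20 * 12
pairs = value - a
log(offset)
pairs = pairs * (25 < offset)
offset = offset * pairs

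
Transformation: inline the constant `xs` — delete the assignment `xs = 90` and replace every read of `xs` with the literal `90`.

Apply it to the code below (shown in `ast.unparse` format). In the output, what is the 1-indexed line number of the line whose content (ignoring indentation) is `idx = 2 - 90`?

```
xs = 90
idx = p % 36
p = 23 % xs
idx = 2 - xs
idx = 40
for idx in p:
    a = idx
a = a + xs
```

3

Transformed code:
idx = p % 36
p = 23 % 90
idx = 2 - 90
idx = 40
for idx in p:
    a = idx
a = a + 90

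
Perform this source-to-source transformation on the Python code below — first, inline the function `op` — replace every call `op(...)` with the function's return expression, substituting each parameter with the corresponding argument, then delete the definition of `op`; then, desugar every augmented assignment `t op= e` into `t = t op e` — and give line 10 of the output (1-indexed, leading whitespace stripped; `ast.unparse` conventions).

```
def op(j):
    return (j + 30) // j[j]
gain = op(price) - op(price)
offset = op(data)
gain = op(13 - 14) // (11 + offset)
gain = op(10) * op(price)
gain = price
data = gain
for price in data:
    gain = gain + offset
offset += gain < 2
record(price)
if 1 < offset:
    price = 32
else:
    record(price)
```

Transformed code:
gain = (price + 30) // price[price] - (price + 30) // price[price]
offset = (data + 30) // data[data]
gain = (13 - 14 + 30) // (13 - 14)[13 - 14] // (11 + offset)
gain = (10 + 30) // 10[10] * ((price + 30) // price[price])
gain = price
data = gain
for price in data:
    gain = gain + offset
offset = offset + (gain < 2)
record(price)
if 1 < offset:
    price = 32
else:
    record(price)

record(price)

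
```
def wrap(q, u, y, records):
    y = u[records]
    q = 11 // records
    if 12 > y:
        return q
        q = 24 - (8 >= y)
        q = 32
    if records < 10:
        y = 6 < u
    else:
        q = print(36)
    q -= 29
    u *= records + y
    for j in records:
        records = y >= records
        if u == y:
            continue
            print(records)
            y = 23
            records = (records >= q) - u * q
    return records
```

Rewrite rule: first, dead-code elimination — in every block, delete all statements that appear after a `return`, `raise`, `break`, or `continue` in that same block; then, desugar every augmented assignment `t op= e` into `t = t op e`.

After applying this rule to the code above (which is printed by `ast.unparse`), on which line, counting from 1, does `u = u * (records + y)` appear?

11

Transformed code:
def wrap(q, u, y, records):
    y = u[records]
    q = 11 // records
    if 12 > y:
        return q
    if records < 10:
        y = 6 < u
    else:
        q = print(36)
    q = q - 29
    u = u * (records + y)
    for j in records:
        records = y >= records
        if u == y:
            continue
    return records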